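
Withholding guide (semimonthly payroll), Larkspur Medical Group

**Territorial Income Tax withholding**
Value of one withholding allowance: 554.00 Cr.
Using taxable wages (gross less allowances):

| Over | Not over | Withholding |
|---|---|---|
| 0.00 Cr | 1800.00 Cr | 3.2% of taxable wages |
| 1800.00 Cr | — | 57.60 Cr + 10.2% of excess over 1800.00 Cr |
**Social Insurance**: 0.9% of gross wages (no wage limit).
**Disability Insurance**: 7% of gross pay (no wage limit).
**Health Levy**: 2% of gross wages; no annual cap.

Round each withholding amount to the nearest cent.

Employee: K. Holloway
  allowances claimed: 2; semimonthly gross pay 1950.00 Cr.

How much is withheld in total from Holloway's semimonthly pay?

219.99 Cr

Territorial Income Tax: taxable = 1950.00 Cr − 2×554.00 Cr = 842.00 Cr
  3.2% × 842.00 Cr = 26.94 Cr
Social Insurance: 0.9% × 1950.00 Cr = 17.55 Cr
Disability Insurance: 7% × 1950.00 Cr = 136.50 Cr
Health Levy: 2% × 1950.00 Cr = 39.00 Cr
Total: 26.94 Cr + 17.55 Cr + 136.50 Cr + 39.00 Cr = 219.99 Cr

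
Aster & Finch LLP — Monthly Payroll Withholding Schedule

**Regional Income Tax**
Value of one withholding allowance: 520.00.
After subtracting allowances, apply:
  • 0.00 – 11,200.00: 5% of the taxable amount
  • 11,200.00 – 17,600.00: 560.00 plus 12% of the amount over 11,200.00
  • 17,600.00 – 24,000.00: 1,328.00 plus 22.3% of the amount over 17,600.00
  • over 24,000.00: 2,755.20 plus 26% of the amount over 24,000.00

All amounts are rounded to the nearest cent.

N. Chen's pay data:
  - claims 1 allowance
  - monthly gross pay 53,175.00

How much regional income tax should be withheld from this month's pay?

Regional Income Tax: taxable = 53,175.00 − 1×520.00 = 52,655.00
  2,755.20 + 26% × (52,655.00 − 24,000.00) = 2,755.20 + 26% × 28,655.00 = 10,205.50

10,205.50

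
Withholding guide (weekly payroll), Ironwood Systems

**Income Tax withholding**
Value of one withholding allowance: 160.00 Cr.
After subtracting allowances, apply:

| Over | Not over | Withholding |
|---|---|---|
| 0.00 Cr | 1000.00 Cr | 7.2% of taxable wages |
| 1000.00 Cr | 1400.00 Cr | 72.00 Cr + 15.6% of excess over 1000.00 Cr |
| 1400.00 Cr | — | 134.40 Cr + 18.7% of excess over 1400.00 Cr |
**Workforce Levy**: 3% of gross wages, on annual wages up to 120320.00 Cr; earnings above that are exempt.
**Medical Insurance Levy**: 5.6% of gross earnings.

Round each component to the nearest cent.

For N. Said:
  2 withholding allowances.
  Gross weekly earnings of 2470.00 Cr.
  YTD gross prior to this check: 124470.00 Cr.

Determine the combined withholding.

412.97 Cr

Income Tax: taxable = 2470.00 Cr − 2×160.00 Cr = 2150.00 Cr
  134.40 Cr + 18.7% × (2150.00 Cr − 1400.00 Cr) = 134.40 Cr + 18.7% × 750.00 Cr = 274.65 Cr
Workforce Levy: YTD 124470.00 Cr ≥ cap 120320.00 Cr → 0.00 Cr
Medical Insurance Levy: 5.6% × 2470.00 Cr = 138.32 Cr
Total: 274.65 Cr + 0.00 Cr + 138.32 Cr = 412.97 Cr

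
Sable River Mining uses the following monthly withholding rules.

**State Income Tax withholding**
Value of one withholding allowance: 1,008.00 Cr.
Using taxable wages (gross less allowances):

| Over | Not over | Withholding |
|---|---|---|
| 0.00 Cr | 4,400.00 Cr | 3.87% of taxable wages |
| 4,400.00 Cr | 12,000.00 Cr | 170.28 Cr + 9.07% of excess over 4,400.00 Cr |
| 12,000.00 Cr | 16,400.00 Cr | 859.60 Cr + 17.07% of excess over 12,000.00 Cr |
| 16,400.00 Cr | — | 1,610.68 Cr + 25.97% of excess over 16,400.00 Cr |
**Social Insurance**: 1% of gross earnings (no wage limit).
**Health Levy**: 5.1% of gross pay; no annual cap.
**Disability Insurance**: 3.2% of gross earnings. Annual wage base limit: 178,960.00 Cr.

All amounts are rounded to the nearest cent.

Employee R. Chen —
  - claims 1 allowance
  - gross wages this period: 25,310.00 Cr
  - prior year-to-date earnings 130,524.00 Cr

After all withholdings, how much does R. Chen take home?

19,293.34 Cr

State Income Tax: taxable = 25,310.00 Cr − 1×1,008.00 Cr = 24,302.00 Cr
  1,610.68 Cr + 25.97% × (24,302.00 Cr − 16,400.00 Cr) = 1,610.68 Cr + 25.97% × 7,902.00 Cr = 3,662.83 Cr
Social Insurance: 1% × 25,310.00 Cr = 253.10 Cr
Health Levy: 5.1% × 25,310.00 Cr = 1,290.81 Cr
Disability Insurance: 3.2% × 25,310.00 Cr = 809.92 Cr
Total withheld: 3,662.83 Cr + 253.10 Cr + 1,290.81 Cr + 809.92 Cr = 6,016.66 Cr
Net pay: 25,310.00 Cr − 6,016.66 Cr = 19,293.34 Cr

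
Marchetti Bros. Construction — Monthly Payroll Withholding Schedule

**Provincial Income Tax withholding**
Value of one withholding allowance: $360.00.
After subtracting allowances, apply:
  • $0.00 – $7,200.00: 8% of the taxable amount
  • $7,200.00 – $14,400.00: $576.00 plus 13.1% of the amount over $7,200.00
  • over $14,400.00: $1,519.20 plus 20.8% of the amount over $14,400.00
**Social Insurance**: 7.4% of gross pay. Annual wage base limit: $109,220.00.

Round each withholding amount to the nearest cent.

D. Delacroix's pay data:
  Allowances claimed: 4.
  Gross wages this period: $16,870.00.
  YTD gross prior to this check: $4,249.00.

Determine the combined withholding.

$2,981.82

Provincial Income Tax: taxable = $16,870.00 − 4×$360.00 = $15,430.00
  $1,519.20 + 20.8% × ($15,430.00 − $14,400.00) = $1,519.20 + 20.8% × $1,030.00 = $1,733.44
Social Insurance: 7.4% × $16,870.00 = $1,248.38
Total: $1,733.44 + $1,248.38 = $2,981.82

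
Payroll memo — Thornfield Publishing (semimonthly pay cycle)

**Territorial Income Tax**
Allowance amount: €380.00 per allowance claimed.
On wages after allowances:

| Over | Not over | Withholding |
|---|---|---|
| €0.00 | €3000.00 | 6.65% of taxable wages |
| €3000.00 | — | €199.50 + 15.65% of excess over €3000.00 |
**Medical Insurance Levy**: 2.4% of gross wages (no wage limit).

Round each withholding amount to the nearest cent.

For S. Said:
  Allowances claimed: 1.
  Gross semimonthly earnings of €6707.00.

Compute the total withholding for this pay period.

Territorial Income Tax: taxable = €6707.00 − 1×€380.00 = €6327.00
  €199.50 + 15.65% × (€6327.00 − €3000.00) = €199.50 + 15.65% × €3327.00 = €720.18
Medical Insurance Levy: 2.4% × €6707.00 = €160.97
Total: €720.18 + €160.97 = €881.15

€881.15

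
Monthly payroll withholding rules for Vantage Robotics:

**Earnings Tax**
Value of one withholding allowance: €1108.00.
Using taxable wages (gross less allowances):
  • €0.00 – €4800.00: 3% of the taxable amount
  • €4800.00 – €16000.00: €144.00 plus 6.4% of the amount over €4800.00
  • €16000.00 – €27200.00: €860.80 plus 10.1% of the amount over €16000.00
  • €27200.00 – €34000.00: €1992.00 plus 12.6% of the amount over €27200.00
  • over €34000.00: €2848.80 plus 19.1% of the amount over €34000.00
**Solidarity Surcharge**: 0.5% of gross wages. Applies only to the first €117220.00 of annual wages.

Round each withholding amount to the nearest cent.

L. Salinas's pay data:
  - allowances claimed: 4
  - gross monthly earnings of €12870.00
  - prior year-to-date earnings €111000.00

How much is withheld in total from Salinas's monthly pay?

€407.93

Earnings Tax: taxable = €12870.00 − 4×€1108.00 = €8438.00
  €144.00 + 6.4% × (€8438.00 − €4800.00) = €144.00 + 6.4% × €3638.00 = €376.83
Solidarity Surcharge: cap €117220.00 − YTD €111000.00 = €6220.00 subject; 0.5% × €6220.00 = €31.10
Total: €376.83 + €31.10 = €407.93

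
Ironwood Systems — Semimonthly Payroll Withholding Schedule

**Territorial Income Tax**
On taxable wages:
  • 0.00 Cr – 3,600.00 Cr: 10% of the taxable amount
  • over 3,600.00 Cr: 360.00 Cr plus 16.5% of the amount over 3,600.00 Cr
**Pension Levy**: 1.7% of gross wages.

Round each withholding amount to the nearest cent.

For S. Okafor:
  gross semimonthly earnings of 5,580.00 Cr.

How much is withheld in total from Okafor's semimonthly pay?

Territorial Income Tax: taxable = 5,580.00 Cr
  360.00 Cr + 16.5% × (5,580.00 Cr − 3,600.00 Cr) = 360.00 Cr + 16.5% × 1,980.00 Cr = 686.70 Cr
Pension Levy: 1.7% × 5,580.00 Cr = 94.86 Cr
Total: 686.70 Cr + 94.86 Cr = 781.56 Cr

781.56 Cr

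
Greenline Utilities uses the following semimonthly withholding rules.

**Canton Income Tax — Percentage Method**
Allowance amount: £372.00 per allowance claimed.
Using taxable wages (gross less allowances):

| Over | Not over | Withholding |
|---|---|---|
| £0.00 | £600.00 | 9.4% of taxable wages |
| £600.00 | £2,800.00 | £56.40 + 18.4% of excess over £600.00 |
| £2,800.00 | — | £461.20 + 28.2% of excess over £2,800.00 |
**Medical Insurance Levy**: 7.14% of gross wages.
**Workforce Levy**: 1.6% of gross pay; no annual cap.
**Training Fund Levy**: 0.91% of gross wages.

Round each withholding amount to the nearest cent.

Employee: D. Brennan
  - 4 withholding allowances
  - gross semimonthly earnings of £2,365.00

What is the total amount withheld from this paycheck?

Canton Income Tax: taxable = £2,365.00 − 4×£372.00 = £877.00
  £56.40 + 18.4% × (£877.00 − £600.00) = £56.40 + 18.4% × £277.00 = £107.37
Medical Insurance Levy: 7.14% × £2,365.00 = £168.86
Workforce Levy: 1.6% × £2,365.00 = £37.84
Training Fund Levy: 0.91% × £2,365.00 = £21.52
Total: £107.37 + £168.86 + £37.84 + £21.52 = £335.59

£335.59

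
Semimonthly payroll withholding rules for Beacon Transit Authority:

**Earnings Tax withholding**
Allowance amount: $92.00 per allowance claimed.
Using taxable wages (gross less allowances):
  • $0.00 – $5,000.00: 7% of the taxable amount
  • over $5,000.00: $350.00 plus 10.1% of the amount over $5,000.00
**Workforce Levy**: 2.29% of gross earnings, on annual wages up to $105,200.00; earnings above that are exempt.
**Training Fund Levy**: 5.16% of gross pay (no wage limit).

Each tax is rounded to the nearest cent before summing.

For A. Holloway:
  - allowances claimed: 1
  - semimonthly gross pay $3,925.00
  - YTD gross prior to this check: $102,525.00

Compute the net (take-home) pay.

Earnings Tax: taxable = $3,925.00 − 1×$92.00 = $3,833.00
  7% × $3,833.00 = $268.31
Workforce Levy: cap $105,200.00 − YTD $102,525.00 = $2,675.00 subject; 2.29% × $2,675.00 = $61.26
Training Fund Levy: 5.16% × $3,925.00 = $202.53
Total withheld: $268.31 + $61.26 + $202.53 = $532.10
Net pay: $3,925.00 − $532.10 = $3,392.90

$3,392.90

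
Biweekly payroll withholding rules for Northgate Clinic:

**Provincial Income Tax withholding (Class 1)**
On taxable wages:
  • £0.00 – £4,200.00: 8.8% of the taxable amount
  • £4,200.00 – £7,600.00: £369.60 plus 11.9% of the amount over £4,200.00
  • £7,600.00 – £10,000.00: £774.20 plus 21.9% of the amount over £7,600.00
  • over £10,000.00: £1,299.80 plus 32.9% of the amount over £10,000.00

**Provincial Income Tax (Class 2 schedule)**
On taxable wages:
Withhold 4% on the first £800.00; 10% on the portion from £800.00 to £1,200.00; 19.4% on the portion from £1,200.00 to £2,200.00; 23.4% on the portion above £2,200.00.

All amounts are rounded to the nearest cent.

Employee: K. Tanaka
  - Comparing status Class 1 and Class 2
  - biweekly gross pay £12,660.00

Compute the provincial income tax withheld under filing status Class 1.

£2,174.94

Provincial Income Tax (Class 1): taxable = £12,660.00
  £1,299.80 + 32.9% × (£12,660.00 − £10,000.00) = £1,299.80 + 32.9% × £2,660.00 = £2,174.94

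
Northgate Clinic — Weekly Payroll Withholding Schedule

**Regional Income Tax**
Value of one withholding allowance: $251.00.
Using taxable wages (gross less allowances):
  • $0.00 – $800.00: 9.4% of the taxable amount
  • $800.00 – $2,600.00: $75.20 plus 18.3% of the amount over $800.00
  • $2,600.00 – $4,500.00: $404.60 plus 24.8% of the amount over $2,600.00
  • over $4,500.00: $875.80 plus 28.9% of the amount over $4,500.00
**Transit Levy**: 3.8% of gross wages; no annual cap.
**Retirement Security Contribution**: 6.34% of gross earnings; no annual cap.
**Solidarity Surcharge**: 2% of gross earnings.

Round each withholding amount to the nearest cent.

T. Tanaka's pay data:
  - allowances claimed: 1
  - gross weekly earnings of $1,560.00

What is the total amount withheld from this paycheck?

$357.73

Regional Income Tax: taxable = $1,560.00 − 1×$251.00 = $1,309.00
  $75.20 + 18.3% × ($1,309.00 − $800.00) = $75.20 + 18.3% × $509.00 = $168.35
Transit Levy: 3.8% × $1,560.00 = $59.28
Retirement Security Contribution: 6.34% × $1,560.00 = $98.90
Solidarity Surcharge: 2% × $1,560.00 = $31.20
Total: $168.35 + $59.28 + $98.90 + $31.20 = $357.73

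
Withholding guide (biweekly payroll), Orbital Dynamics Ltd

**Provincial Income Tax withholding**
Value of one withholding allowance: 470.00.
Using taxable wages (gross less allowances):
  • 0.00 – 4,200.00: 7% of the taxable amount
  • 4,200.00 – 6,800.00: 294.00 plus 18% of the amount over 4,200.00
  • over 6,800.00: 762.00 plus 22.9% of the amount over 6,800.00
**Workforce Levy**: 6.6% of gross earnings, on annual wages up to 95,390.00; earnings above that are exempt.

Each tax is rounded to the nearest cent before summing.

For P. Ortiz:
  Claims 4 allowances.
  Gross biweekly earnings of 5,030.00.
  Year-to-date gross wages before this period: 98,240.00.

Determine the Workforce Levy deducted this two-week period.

0.00

Workforce Levy: YTD 98,240.00 ≥ cap 95,390.00 → 0.00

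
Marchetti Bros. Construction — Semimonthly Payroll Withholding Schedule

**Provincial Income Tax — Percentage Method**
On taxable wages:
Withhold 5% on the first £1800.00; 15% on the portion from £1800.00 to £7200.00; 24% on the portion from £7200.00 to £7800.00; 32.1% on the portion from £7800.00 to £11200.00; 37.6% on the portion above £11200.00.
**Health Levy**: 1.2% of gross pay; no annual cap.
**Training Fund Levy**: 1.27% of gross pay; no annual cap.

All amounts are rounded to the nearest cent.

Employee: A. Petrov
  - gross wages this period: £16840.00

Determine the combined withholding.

Provincial Income Tax: taxable = £16840.00
  £2135.40 + 37.6% × (£16840.00 − £11200.00) = £2135.40 + 37.6% × £5640.00 = £4256.04
Health Levy: 1.2% × £16840.00 = £202.08
Training Fund Levy: 1.27% × £16840.00 = £213.87
Total: £4256.04 + £202.08 + £213.87 = £4671.99

£4671.99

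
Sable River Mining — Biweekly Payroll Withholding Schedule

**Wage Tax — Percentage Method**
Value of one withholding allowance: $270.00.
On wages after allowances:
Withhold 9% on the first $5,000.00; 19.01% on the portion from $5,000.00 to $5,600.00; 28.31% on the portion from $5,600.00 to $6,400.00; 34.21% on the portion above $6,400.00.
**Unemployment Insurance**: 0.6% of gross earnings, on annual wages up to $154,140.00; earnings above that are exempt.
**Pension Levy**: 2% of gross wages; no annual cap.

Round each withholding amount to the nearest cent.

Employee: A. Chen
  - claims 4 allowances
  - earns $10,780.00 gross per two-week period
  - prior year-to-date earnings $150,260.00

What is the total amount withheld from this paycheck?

Wage Tax: taxable = $10,780.00 − 4×$270.00 = $9,700.00
  $790.54 + 34.21% × ($9,700.00 − $6,400.00) = $790.54 + 34.21% × $3,300.00 = $1,919.47
Unemployment Insurance: cap $154,140.00 − YTD $150,260.00 = $3,880.00 subject; 0.6% × $3,880.00 = $23.28
Pension Levy: 2% × $10,780.00 = $215.60
Total: $1,919.47 + $23.28 + $215.60 = $2,158.35

$2,158.35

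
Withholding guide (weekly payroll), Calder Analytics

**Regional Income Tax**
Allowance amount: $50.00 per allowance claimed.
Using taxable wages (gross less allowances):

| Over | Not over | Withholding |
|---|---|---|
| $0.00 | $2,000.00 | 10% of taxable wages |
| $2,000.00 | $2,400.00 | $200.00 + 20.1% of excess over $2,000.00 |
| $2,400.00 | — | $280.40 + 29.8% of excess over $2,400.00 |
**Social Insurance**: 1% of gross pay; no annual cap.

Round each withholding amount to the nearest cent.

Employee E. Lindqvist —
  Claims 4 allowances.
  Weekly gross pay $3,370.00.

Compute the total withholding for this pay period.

$543.56

Regional Income Tax: taxable = $3,370.00 − 4×$50.00 = $3,170.00
  $280.40 + 29.8% × ($3,170.00 − $2,400.00) = $280.40 + 29.8% × $770.00 = $509.86
Social Insurance: 1% × $3,370.00 = $33.70
Total: $509.86 + $33.70 = $543.56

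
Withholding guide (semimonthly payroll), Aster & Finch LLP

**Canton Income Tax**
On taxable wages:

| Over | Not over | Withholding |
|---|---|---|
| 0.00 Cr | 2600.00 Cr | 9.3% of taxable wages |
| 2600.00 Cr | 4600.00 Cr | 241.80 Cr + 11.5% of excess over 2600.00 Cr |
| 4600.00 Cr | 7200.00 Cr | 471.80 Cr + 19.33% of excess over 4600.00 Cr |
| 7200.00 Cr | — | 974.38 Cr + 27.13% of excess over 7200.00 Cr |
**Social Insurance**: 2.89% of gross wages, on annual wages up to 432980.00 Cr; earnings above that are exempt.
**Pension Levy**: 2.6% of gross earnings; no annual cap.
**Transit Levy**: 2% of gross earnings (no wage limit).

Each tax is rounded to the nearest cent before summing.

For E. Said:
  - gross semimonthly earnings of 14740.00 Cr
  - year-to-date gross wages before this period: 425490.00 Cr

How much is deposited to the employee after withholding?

Canton Income Tax: taxable = 14740.00 Cr
  974.38 Cr + 27.13% × (14740.00 Cr − 7200.00 Cr) = 974.38 Cr + 27.13% × 7540.00 Cr = 3019.98 Cr
Social Insurance: cap 432980.00 Cr − YTD 425490.00 Cr = 7490.00 Cr subject; 2.89% × 7490.00 Cr = 216.46 Cr
Pension Levy: 2.6% × 14740.00 Cr = 383.24 Cr
Transit Levy: 2% × 14740.00 Cr = 294.80 Cr
Total withheld: 3019.98 Cr + 216.46 Cr + 383.24 Cr + 294.80 Cr = 3914.48 Cr
Net pay: 14740.00 Cr − 3914.48 Cr = 10825.52 Cr

10825.52 Cr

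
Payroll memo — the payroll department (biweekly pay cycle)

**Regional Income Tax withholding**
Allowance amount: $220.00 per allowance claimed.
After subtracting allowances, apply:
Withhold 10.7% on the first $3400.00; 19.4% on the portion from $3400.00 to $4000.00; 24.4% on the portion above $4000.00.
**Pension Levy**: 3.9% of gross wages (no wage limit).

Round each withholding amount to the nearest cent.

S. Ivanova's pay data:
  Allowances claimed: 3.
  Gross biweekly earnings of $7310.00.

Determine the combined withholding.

$1411.89

Regional Income Tax: taxable = $7310.00 − 3×$220.00 = $6650.00
  $480.20 + 24.4% × ($6650.00 − $4000.00) = $480.20 + 24.4% × $2650.00 = $1126.80
Pension Levy: 3.9% × $7310.00 = $285.09
Total: $1126.80 + $285.09 = $1411.89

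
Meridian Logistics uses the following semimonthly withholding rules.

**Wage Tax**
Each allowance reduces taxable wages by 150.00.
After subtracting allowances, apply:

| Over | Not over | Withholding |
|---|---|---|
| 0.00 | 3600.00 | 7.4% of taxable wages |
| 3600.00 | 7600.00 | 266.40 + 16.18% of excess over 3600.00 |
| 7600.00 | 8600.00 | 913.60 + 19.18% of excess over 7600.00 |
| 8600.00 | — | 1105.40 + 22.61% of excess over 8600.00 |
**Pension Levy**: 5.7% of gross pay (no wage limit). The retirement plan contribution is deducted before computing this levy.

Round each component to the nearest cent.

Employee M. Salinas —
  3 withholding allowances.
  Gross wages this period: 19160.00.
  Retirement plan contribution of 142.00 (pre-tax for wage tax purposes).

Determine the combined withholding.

Wage Tax: taxable = 19160.00 − 142.00 − 3×150.00 = 18568.00
  1105.40 + 22.61% × (18568.00 − 8600.00) = 1105.40 + 22.61% × 9968.00 = 3359.16
Pension Levy: 5.7% × 19018.00 = 1084.03
Total: 3359.16 + 1084.03 = 4443.19

4443.19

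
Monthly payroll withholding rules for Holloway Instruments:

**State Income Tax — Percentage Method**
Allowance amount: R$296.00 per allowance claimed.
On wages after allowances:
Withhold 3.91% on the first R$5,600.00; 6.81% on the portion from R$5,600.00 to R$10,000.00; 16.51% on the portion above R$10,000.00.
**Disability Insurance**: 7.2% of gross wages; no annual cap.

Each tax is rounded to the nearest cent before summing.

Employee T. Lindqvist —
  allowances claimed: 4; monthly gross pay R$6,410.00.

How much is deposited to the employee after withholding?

State Income Tax: taxable = R$6,410.00 − 4×R$296.00 = R$5,226.00
  3.91% × R$5,226.00 = R$204.34
Disability Insurance: 7.2% × R$6,410.00 = R$461.52
Total withheld: R$204.34 + R$461.52 = R$665.86
Net pay: R$6,410.00 − R$665.86 = R$5,744.14

R$5,744.14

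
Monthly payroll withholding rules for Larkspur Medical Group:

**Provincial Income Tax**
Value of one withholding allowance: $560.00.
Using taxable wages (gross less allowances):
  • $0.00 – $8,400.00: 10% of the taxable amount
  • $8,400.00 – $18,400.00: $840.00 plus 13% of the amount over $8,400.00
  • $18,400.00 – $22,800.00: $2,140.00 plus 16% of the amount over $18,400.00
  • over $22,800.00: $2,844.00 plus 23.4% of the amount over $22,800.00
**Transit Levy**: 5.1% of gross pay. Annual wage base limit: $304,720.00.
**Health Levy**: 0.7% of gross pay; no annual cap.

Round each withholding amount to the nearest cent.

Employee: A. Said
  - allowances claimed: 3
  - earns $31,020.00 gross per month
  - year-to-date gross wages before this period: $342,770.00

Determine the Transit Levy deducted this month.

$0.00

Transit Levy: YTD $342,770.00 ≥ cap $304,720.00 → $0.00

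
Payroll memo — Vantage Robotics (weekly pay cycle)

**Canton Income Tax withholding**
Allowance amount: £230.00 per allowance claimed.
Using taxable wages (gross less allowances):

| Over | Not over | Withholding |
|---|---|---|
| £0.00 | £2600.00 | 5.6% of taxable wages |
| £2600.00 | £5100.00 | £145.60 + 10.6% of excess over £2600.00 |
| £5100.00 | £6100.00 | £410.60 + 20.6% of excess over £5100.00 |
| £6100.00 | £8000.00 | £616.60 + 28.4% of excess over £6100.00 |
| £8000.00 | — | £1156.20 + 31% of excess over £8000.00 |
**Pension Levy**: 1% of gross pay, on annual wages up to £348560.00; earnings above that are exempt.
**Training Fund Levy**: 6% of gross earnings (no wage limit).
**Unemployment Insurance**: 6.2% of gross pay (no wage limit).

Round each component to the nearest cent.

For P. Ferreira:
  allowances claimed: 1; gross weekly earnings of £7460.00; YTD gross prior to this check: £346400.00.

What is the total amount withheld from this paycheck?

£1869.24

Canton Income Tax: taxable = £7460.00 − 1×£230.00 = £7230.00
  £616.60 + 28.4% × (£7230.00 − £6100.00) = £616.60 + 28.4% × £1130.00 = £937.52
Pension Levy: cap £348560.00 − YTD £346400.00 = £2160.00 subject; 1% × £2160.00 = £21.60
Training Fund Levy: 6% × £7460.00 = £447.60
Unemployment Insurance: 6.2% × £7460.00 = £462.52
Total: £937.52 + £21.60 + £447.60 + £462.52 = £1869.24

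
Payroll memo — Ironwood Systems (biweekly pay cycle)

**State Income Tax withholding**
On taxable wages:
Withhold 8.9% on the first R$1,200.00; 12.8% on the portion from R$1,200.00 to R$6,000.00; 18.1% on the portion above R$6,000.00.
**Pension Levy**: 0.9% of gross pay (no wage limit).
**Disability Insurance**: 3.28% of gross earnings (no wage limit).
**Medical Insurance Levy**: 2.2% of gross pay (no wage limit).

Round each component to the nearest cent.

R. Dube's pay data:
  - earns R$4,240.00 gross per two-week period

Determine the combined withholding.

State Income Tax: taxable = R$4,240.00
  R$106.80 + 12.8% × (R$4,240.00 − R$1,200.00) = R$106.80 + 12.8% × R$3,040.00 = R$495.92
Pension Levy: 0.9% × R$4,240.00 = R$38.16
Disability Insurance: 3.28% × R$4,240.00 = R$139.07
Medical Insurance Levy: 2.2% × R$4,240.00 = R$93.28
Total: R$495.92 + R$38.16 + R$139.07 + R$93.28 = R$766.43

R$766.43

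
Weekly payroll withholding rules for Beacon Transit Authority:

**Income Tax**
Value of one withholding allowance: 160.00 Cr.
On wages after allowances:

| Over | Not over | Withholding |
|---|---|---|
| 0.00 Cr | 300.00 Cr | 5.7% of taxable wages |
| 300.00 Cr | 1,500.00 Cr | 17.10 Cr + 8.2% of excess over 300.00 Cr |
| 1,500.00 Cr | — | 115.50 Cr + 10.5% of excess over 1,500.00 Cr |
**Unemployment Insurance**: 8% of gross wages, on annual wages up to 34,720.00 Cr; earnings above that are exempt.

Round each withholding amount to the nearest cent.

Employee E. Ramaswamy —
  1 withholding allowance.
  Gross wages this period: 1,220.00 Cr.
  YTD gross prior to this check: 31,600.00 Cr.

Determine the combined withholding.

Income Tax: taxable = 1,220.00 Cr − 1×160.00 Cr = 1,060.00 Cr
  17.10 Cr + 8.2% × (1,060.00 Cr − 300.00 Cr) = 17.10 Cr + 8.2% × 760.00 Cr = 79.42 Cr
Unemployment Insurance: 8% × 1,220.00 Cr = 97.60 Cr
Total: 79.42 Cr + 97.60 Cr = 177.02 Cr

177.02 Cr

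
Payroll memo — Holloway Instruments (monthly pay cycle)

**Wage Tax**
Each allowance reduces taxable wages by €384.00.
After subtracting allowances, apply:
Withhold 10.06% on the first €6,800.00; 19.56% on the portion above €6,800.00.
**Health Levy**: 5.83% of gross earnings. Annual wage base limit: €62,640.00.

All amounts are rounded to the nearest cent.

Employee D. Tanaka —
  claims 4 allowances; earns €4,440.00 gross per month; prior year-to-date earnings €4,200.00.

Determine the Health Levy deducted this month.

€258.85

Health Levy: 5.83% × €4,440.00 = €258.85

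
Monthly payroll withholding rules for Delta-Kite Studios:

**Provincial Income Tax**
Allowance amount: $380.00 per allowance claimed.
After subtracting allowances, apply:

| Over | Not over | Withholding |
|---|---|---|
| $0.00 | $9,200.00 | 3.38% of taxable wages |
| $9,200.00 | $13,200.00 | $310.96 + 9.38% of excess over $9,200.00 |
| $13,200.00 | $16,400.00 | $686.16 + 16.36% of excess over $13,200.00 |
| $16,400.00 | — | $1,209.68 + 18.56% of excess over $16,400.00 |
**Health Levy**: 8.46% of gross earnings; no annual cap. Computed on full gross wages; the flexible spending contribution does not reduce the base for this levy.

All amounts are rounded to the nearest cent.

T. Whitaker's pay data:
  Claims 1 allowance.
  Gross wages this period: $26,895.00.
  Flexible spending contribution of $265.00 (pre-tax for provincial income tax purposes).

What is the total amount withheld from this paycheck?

$5,313.16

Provincial Income Tax: taxable = $26,895.00 − $265.00 − 1×$380.00 = $26,250.00
  $1,209.68 + 18.56% × ($26,250.00 − $16,400.00) = $1,209.68 + 18.56% × $9,850.00 = $3,037.84
Health Levy: 8.46% × $26,895.00 = $2,275.32
Total: $3,037.84 + $2,275.32 = $5,313.16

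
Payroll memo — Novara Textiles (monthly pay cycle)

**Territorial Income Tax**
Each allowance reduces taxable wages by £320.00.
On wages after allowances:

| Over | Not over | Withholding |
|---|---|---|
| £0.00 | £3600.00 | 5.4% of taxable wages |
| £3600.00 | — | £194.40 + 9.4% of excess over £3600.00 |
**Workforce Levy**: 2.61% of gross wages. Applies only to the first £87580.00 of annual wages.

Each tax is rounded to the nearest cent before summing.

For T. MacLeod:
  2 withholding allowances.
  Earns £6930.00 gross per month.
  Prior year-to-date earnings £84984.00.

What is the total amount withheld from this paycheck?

Territorial Income Tax: taxable = £6930.00 − 2×£320.00 = £6290.00
  £194.40 + 9.4% × (£6290.00 − £3600.00) = £194.40 + 9.4% × £2690.00 = £447.26
Workforce Levy: cap £87580.00 − YTD £84984.00 = £2596.00 subject; 2.61% × £2596.00 = £67.76
Total: £447.26 + £67.76 = £515.02

£515.02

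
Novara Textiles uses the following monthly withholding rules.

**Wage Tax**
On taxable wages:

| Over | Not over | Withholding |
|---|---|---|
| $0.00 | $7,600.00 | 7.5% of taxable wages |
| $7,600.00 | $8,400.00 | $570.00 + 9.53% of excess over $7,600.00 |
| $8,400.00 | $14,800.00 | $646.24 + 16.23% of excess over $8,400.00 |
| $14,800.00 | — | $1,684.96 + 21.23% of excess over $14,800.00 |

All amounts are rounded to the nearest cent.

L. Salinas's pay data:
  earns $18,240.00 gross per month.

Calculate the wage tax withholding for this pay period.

$2,415.27

Wage Tax: taxable = $18,240.00
  $1,684.96 + 21.23% × ($18,240.00 − $14,800.00) = $1,684.96 + 21.23% × $3,440.00 = $2,415.27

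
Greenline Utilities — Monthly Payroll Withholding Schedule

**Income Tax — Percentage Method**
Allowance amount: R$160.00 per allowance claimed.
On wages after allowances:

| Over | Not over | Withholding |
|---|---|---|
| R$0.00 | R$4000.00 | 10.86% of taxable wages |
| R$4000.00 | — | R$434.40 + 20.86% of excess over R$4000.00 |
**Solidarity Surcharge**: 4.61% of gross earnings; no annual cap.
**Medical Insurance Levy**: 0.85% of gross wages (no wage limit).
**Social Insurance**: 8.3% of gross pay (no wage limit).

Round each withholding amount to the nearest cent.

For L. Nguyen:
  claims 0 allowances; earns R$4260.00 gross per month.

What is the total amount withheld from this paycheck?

R$1074.82

Income Tax: taxable = R$4260.00
  R$434.40 + 20.86% × (R$4260.00 − R$4000.00) = R$434.40 + 20.86% × R$260.00 = R$488.64
Solidarity Surcharge: 4.61% × R$4260.00 = R$196.39
Medical Insurance Levy: 0.85% × R$4260.00 = R$36.21
Social Insurance: 8.3% × R$4260.00 = R$353.58
Total: R$488.64 + R$196.39 + R$36.21 + R$353.58 = R$1074.82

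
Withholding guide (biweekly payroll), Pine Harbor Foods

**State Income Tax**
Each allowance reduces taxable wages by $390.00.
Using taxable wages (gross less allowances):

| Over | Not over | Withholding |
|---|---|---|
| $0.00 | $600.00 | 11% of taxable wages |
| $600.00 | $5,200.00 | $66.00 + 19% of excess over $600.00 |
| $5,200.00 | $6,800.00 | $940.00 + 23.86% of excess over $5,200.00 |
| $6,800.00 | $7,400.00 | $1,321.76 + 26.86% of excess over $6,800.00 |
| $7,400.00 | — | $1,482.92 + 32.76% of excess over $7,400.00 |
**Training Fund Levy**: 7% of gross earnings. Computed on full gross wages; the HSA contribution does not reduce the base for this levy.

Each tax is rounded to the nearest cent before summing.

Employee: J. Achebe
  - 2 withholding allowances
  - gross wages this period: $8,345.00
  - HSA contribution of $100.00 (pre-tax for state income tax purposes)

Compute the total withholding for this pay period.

$2,088.36

State Income Tax: taxable = $8,345.00 − $100.00 − 2×$390.00 = $7,465.00
  $1,482.92 + 32.76% × ($7,465.00 − $7,400.00) = $1,482.92 + 32.76% × $65.00 = $1,504.21
Training Fund Levy: 7% × $8,345.00 = $584.15
Total: $1,504.21 + $584.15 = $2,088.36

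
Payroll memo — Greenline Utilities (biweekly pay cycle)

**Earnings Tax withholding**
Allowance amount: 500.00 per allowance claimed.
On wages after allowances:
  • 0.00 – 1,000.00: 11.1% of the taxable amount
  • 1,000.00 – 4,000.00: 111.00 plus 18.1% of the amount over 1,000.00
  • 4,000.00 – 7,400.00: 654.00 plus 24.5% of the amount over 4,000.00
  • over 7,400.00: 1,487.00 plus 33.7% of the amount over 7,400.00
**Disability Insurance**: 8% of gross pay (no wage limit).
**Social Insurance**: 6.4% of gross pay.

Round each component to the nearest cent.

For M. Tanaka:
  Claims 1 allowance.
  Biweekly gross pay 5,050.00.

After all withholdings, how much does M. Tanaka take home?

3,534.05

Earnings Tax: taxable = 5,050.00 − 1×500.00 = 4,550.00
  654.00 + 24.5% × (4,550.00 − 4,000.00) = 654.00 + 24.5% × 550.00 = 788.75
Disability Insurance: 8% × 5,050.00 = 404.00
Social Insurance: 6.4% × 5,050.00 = 323.20
Total withheld: 788.75 + 404.00 + 323.20 = 1,515.95
Net pay: 5,050.00 − 1,515.95 = 3,534.05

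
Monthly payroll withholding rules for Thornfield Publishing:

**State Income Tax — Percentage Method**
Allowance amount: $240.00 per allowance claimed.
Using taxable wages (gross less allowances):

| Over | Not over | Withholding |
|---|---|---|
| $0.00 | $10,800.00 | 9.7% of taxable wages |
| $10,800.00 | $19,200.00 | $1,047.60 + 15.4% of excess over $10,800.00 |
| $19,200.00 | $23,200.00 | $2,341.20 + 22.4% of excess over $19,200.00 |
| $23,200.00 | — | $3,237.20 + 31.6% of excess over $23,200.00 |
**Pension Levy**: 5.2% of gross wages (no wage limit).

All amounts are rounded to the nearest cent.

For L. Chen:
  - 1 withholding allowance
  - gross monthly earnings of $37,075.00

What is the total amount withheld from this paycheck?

State Income Tax: taxable = $37,075.00 − 1×$240.00 = $36,835.00
  $3,237.20 + 31.6% × ($36,835.00 − $23,200.00) = $3,237.20 + 31.6% × $13,635.00 = $7,545.86
Pension Levy: 5.2% × $37,075.00 = $1,927.90
Total: $7,545.86 + $1,927.90 = $9,473.76

$9,473.76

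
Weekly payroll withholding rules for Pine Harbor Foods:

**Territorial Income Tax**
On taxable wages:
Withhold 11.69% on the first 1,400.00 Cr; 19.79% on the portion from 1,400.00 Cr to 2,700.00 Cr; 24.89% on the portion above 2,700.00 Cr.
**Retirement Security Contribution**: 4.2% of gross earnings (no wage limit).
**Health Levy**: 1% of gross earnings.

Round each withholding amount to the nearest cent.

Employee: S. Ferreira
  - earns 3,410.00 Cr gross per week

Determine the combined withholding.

Territorial Income Tax: taxable = 3,410.00 Cr
  420.93 Cr + 24.89% × (3,410.00 Cr − 2,700.00 Cr) = 420.93 Cr + 24.89% × 710.00 Cr = 597.65 Cr
Retirement Security Contribution: 4.2% × 3,410.00 Cr = 143.22 Cr
Health Levy: 1% × 3,410.00 Cr = 34.10 Cr
Total: 597.65 Cr + 143.22 Cr + 34.10 Cr = 774.97 Cr

774.97 Cr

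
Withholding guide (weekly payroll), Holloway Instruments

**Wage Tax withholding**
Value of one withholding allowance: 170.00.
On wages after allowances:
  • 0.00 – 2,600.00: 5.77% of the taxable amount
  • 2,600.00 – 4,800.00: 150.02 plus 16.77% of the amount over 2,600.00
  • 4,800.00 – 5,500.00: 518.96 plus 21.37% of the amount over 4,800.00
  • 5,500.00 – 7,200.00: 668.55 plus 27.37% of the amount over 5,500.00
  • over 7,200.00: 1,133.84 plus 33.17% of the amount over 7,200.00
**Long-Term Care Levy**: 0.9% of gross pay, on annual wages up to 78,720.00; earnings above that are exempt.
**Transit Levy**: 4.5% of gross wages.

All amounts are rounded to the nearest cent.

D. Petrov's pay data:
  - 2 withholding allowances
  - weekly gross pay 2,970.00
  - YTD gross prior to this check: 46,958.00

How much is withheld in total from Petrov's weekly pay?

Wage Tax: taxable = 2,970.00 − 2×170.00 = 2,630.00
  150.02 + 16.77% × (2,630.00 − 2,600.00) = 150.02 + 16.77% × 30.00 = 155.05
Long-Term Care Levy: 0.9% × 2,970.00 = 26.73
Transit Levy: 4.5% × 2,970.00 = 133.65
Total: 155.05 + 26.73 + 133.65 = 315.43

315.43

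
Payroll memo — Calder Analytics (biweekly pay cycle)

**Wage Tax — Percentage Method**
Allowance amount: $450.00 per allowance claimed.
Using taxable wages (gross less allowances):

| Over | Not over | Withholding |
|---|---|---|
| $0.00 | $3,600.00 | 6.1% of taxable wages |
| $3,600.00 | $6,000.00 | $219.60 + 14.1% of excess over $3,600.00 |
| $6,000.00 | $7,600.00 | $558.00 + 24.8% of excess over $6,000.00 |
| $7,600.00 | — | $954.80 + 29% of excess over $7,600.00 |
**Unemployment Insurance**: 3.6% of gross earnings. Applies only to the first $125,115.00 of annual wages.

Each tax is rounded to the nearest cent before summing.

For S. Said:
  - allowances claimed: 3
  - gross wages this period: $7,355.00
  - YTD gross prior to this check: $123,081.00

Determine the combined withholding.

$632.46

Wage Tax: taxable = $7,355.00 − 3×$450.00 = $6,005.00
  $558.00 + 24.8% × ($6,005.00 − $6,000.00) = $558.00 + 24.8% × $5.00 = $559.24
Unemployment Insurance: cap $125,115.00 − YTD $123,081.00 = $2,034.00 subject; 3.6% × $2,034.00 = $73.22
Total: $559.24 + $73.22 = $632.46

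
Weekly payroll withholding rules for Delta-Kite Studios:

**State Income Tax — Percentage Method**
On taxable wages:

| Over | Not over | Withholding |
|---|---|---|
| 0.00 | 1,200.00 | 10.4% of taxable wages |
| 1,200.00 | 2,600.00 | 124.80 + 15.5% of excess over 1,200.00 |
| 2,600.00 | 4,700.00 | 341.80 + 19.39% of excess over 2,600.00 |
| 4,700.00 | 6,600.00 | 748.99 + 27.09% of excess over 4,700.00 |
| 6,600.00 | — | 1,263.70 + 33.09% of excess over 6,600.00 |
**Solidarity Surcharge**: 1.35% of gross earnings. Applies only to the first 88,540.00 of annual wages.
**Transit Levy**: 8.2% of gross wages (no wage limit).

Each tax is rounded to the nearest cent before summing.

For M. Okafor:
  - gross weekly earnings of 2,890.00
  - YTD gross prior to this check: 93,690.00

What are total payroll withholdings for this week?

State Income Tax: taxable = 2,890.00
  341.80 + 19.39% × (2,890.00 − 2,600.00) = 341.80 + 19.39% × 290.00 = 398.03
Solidarity Surcharge: YTD 93,690.00 ≥ cap 88,540.00 → 0.00
Transit Levy: 8.2% × 2,890.00 = 236.98
Total: 398.03 + 0.00 + 236.98 = 635.01

635.01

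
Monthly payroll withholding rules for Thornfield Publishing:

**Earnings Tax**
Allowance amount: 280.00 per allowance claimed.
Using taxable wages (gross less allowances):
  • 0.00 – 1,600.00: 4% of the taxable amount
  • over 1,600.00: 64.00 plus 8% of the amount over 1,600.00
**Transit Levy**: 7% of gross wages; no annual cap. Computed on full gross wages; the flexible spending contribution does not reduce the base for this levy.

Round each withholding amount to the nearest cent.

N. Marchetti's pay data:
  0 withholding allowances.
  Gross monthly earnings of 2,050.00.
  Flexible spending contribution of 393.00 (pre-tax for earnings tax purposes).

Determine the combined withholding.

Earnings Tax: taxable = 2,050.00 − 393.00 = 1,657.00
  64.00 + 8% × (1,657.00 − 1,600.00) = 64.00 + 8% × 57.00 = 68.56
Transit Levy: 7% × 2,050.00 = 143.50
Total: 68.56 + 143.50 = 212.06

212.06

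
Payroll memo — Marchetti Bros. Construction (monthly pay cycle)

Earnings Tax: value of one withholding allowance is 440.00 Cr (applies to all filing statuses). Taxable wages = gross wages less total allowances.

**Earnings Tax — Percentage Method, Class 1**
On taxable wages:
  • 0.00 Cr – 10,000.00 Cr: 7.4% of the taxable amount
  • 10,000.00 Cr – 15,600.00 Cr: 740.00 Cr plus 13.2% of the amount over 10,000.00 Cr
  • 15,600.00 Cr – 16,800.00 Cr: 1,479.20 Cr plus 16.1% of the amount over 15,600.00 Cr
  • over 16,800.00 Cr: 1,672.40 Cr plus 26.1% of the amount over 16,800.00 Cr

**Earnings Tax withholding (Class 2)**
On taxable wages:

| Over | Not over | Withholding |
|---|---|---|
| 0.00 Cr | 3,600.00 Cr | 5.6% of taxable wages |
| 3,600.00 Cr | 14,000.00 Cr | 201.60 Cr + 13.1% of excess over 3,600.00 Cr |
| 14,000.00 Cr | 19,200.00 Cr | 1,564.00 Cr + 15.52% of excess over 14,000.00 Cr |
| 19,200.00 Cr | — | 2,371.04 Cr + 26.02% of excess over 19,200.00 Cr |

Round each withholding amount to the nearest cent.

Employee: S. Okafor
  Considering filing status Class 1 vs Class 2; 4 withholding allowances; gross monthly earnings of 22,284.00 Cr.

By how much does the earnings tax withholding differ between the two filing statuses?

Earnings Tax (Class 1): taxable = 22,284.00 Cr − 4×440.00 Cr = 20,524.00 Cr
  1,672.40 Cr + 26.1% × (20,524.00 Cr − 16,800.00 Cr) = 1,672.40 Cr + 26.1% × 3,724.00 Cr = 2,644.36 Cr
Earnings Tax (Class 2): taxable = 22,284.00 Cr − 4×440.00 Cr = 20,524.00 Cr
  2,371.04 Cr + 26.02% × (20,524.00 Cr − 19,200.00 Cr) = 2,371.04 Cr + 26.02% × 1,324.00 Cr = 2,715.54 Cr
Difference: |2,644.36 Cr − 2,715.54 Cr| = 71.18 Cr (higher under Class 2)

71.18 Cr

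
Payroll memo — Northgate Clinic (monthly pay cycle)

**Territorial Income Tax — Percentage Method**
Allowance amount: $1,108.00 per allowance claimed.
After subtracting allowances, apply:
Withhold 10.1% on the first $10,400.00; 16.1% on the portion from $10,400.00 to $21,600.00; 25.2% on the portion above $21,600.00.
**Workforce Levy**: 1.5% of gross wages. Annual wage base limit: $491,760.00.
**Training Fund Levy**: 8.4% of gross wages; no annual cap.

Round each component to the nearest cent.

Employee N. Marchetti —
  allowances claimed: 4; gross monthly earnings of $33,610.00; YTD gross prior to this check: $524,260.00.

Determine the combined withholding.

Territorial Income Tax: taxable = $33,610.00 − 4×$1,108.00 = $29,178.00
  $2,853.60 + 25.2% × ($29,178.00 − $21,600.00) = $2,853.60 + 25.2% × $7,578.00 = $4,763.26
Workforce Levy: YTD $524,260.00 ≥ cap $491,760.00 → $0.00
Training Fund Levy: 8.4% × $33,610.00 = $2,823.24
Total: $4,763.26 + $0.00 + $2,823.24 = $7,586.50

$7,586.50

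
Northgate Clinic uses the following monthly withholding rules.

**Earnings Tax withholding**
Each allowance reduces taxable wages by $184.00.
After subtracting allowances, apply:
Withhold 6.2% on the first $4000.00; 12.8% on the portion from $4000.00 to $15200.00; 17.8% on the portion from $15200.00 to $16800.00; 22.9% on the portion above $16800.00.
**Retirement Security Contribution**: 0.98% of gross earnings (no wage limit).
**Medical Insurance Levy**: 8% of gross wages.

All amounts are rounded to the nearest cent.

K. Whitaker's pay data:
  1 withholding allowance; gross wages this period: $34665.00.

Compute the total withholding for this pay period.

$9128.27

Earnings Tax: taxable = $34665.00 − 1×$184.00 = $34481.00
  $1966.40 + 22.9% × ($34481.00 − $16800.00) = $1966.40 + 22.9% × $17681.00 = $6015.35
Retirement Security Contribution: 0.98% × $34665.00 = $339.72
Medical Insurance Levy: 8% × $34665.00 = $2773.20
Total: $6015.35 + $339.72 + $2773.20 = $9128.27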